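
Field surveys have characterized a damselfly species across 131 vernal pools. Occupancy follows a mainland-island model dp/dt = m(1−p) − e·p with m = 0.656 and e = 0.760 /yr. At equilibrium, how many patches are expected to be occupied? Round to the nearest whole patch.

61

p* = m/(m+e) = 0.656/1.4160 = 0.4633.
Expected occupied patches = N × p* = 131 × 0.4633 = 60.69 ≈ 61.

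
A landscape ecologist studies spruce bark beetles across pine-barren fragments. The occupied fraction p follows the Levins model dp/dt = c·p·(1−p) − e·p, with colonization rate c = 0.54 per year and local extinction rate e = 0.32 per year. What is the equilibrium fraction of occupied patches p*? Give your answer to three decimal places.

0.407

Setting dp/dt = 0 and dividing through by p* gives c·(1−p*) = e.
So p* = 1 − e/c = 1 − 0.32/0.54 = 1 − 0.5926 = 0.4074.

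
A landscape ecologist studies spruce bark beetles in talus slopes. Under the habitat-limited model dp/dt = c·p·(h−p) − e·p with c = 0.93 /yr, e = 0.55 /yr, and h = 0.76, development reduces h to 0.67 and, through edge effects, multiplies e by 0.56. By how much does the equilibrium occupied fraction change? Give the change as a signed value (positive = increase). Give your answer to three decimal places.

0.170

Before: p* = h − e/c = 0.76 − 0.55/0.93 = 0.76 − 0.5914 = 0.1686.
After: c = 0.93, e = 0.308, h = 0.67; p* = 0.67 − 0.308/0.93 = 0.3388.
Δp* = 0.3388 − 0.1686 = +0.1702.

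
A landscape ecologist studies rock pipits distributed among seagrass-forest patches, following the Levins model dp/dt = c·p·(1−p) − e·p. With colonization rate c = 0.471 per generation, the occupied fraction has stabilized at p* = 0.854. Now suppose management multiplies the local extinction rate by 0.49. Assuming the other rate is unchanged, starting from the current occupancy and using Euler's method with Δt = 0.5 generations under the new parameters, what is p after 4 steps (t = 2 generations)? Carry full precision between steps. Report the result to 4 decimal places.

Balance c(1−p*) = e gives e = 0.471×(1 − 0.85400) = 0.06877.
Starting from p₀ = 0.85400; update p ← p + (dp/dt)·Δt with the new parameters.
p: 0.85400 → 0.86898  (Δp = +0.01498)
p: 0.86898 → 0.88115  (Δp = +0.01217)
p: 0.88115 → 0.89097  (Δp = +0.00982)
p: 0.89097 → 0.89883  (Δp = +0.00787)

0.8988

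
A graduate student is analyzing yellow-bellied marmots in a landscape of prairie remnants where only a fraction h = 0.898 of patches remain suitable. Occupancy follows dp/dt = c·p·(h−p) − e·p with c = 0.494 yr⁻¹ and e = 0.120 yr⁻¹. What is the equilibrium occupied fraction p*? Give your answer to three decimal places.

Setting dp/dt = 0 and dividing by p* gives c·(h−p*) = e.
So p* = h − e/c = 0.898 − 0.120/0.494 = 0.898 − 0.2429 = 0.6551.

0.655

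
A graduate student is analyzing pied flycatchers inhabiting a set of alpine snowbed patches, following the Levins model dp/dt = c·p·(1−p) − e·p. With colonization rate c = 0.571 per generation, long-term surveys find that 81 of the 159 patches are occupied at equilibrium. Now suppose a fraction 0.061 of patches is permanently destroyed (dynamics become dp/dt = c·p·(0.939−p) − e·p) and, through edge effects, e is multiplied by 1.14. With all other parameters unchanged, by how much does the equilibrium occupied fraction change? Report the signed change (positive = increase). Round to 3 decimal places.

-0.130

Observed p* = 81/159 = 0.50943.
Balance c(1−p*) = e gives e = 0.571×(1 − 0.50943) = 0.28012.
New p* = 0.939 − e/c = 0.939 − 0.31934/0.57100 = 0.37974.
Δp* = 0.37974 − 0.50943 = -0.12969.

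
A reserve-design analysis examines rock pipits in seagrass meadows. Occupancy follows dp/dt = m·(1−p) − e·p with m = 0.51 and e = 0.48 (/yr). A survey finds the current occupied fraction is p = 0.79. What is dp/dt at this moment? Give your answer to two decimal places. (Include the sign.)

Colonization term: m·(1−p) = 0.51×0.2100 = 0.10710.
Extinction term: e·p = 0.37920.
dp/dt = 0.10710 − 0.37920 = -0.27210.

-0.27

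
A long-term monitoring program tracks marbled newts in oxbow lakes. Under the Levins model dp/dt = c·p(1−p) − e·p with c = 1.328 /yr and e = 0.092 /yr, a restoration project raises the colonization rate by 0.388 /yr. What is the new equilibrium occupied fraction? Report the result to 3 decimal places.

Before: p* = 1 − 0.092/1.328 = 0.9307.
After the change, c = 1.716, e = 0.092, so p* = 1 − 0.092/1.716 = 0.9464.

0.946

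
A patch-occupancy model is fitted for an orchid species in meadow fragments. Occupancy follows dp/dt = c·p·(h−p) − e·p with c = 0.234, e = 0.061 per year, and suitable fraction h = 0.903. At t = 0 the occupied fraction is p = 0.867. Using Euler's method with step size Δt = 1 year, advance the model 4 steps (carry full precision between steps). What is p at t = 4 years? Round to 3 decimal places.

0.739

Update rule: p ← p + [c·p·(h−p) − e·p]·Δt with Δt = 1.
t = 1: p = 0.86700 + (-0.04558) = 0.82142
t = 2: p = 0.82142 + (-0.03443) = 0.78699
t = 3: p = 0.78699 + (-0.02664) = 0.76035
t = 4: p = 0.76035 + (-0.02100) = 0.73935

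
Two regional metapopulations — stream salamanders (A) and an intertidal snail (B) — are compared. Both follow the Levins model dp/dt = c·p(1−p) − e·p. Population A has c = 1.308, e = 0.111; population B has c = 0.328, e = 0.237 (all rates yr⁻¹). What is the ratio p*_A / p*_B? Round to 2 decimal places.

3.30

A: p*_A = 1 − 0.111/1.308 = 0.9151.
B: p*_B = 1 − 0.237/0.328 = 0.2774.
p*_A / p*_B = 0.9151/0.2774 = 3.2985.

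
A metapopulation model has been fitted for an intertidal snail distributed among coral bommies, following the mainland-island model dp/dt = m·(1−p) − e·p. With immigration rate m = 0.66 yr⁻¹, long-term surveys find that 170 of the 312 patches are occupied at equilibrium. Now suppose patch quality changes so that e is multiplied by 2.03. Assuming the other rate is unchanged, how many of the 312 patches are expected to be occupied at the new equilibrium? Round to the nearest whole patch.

Observed p* = 170/312 = 0.54487.
Balance m(1−p*) = e·p* gives e = m(1−p*)/p* = 0.66×0.45513/0.54487 = 0.55130.
New p* = m/(m+e) = 0.66000/(0.66000+1.11914) = 0.37097.
Expected occupied = 312 × 0.37097 = 115.74 ≈ 116.

116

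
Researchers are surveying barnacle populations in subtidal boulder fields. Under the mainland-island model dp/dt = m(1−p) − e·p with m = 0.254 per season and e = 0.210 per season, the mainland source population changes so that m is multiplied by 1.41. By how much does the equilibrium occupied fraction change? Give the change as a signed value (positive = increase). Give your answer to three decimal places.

0.083

Before: p* = 0.254/(0.254+0.210) = 0.5474.
After: m = 0.35814, e = 0.21; p* = 0.35814/0.5681 = 0.6304.
Δp* = 0.6304 − 0.5474 = +0.0830.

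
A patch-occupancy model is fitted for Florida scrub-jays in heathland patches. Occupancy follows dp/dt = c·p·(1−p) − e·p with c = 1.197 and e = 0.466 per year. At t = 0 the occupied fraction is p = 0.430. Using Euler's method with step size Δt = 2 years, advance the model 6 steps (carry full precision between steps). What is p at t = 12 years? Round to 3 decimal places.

Update rule: p ← p + [c·p·(1−p) − e·p]·Δt with Δt = 2.
  1  |  dp/dt·Δt = +0.186009  |  p_1 = 0.616009
  2  |  dp/dt·Δt = -0.007840  |  p_2 = 0.608170
  3  |  dp/dt·Δt = +0.003674  |  p_3 = 0.611844
  4  |  dp/dt·Δt = -0.001685  |  p_4 = 0.610159
  5  |  dp/dt·Δt = +0.000781  |  p_5 = 0.610940
  6  |  dp/dt·Δt = -0.000360  |  p_6 = 0.610579

0.611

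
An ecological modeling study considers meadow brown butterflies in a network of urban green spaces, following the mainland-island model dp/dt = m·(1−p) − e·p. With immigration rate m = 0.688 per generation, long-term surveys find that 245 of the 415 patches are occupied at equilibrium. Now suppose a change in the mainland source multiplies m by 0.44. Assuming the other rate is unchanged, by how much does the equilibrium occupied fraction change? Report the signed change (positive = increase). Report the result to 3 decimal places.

-0.202

Observed p* = 245/415 = 0.59036.
Balance m(1−p*) = e·p* gives e = m(1−p*)/p* = 0.688×0.40964/0.59036 = 0.47739.
New p* = m/(m+e) = 0.30272/(0.30272+0.47739) = 0.38805.
Δp* = 0.38805 − 0.59036 = -0.20231.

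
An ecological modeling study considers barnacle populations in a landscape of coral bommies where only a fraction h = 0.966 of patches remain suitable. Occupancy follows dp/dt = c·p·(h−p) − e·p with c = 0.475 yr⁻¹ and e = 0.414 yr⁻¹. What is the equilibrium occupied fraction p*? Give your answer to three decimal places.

Setting dp/dt = 0 and dividing by p* gives c·(h−p*) = e.
So p* = h − e/c = 0.966 − 0.414/0.475 = 0.966 − 0.8716 = 0.0944.

0.094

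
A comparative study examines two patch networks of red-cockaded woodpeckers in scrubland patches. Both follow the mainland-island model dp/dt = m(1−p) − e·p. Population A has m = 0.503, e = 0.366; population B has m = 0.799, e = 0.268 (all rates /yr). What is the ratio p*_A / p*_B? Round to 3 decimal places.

0.773

A: p*_A = m/(m+e) = 0.503/0.8690 = 0.5788.
B: p*_B = 0.799/1.0670 = 0.7488.
p*_A / p*_B = 0.5788/0.7488 = 0.7730.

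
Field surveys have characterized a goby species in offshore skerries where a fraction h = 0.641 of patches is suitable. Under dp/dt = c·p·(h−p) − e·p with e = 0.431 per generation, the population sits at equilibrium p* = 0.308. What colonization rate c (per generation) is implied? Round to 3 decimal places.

1.294

At equilibrium c(h−p*) = e, so c = e/(h−p*).
c = 0.431/(0.641 − 0.308) = 0.431/0.3330 = 1.2943.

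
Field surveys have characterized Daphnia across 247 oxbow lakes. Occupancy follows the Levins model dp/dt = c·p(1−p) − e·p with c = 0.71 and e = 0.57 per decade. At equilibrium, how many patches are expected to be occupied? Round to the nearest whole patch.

p* = 1 − e/c = 1 − 0.57/0.71 = 0.1972.
Expected occupied patches = N × p* = 247 × 0.1972 = 48.70 ≈ 49.

49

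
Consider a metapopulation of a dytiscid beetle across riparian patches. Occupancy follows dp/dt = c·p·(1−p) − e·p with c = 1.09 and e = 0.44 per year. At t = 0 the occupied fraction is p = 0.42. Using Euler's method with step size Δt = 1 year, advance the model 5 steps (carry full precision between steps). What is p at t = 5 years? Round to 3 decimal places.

Update rule: p ← p + [c·p·(1−p) − e·p]·Δt with Δt = 1.
p: 0.42000 → 0.50072  (Δp = +0.08072)
p: 0.50072 → 0.55290  (Δp = +0.05218)
p: 0.55290 → 0.57908  (Δp = +0.02617)
p: 0.57908 → 0.58997  (Δp = +0.01089)
p: 0.58997 → 0.59406  (Δp = +0.00409)

0.594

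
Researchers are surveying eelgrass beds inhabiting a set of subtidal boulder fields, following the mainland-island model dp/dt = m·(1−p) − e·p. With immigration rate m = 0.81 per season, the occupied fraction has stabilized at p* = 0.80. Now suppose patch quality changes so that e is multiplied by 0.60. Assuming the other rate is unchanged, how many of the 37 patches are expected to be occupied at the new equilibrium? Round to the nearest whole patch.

Balance m(1−p*) = e·p* gives e = m(1−p*)/p* = 0.81×0.20000/0.80000 = 0.20250.
New p* = m/(m+e) = 0.81000/(0.81000+0.12150) = 0.86957.
Expected occupied = 37 × 0.86957 = 32.17 ≈ 32.

32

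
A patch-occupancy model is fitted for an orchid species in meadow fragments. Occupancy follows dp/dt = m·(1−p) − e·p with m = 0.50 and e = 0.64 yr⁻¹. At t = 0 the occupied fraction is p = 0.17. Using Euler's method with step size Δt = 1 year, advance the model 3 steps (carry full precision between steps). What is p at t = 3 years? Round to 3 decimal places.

Update rule: p ← p + [m·(1−p) − e·p]·Δt with Δt = 1.
t = 1: p = 0.17000 + (+0.30620) = 0.47620
t = 2: p = 0.47620 + (-0.04287) = 0.43333
t = 3: p = 0.43333 + (+0.00600) = 0.43933

0.439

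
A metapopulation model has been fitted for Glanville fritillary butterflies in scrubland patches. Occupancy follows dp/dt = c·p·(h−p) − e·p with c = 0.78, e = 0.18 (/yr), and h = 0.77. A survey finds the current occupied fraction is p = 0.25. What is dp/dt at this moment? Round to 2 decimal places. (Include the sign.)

0.06

Colonization term: c·p·(h−p) = 0.78×0.25×0.5200 = 0.10140.
Extinction term: e·p = 0.04500.
dp/dt = 0.10140 − 0.04500 = 0.05640.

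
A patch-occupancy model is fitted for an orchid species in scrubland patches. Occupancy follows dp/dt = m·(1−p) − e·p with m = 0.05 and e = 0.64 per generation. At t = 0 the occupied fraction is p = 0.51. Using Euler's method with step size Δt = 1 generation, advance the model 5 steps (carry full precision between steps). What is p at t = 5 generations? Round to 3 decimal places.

Update rule: p ← p + [m·(1−p) − e·p]·Δt with Δt = 1.
t = 1: p = 0.51000 + (-0.30190) = 0.20810
t = 2: p = 0.20810 + (-0.09359) = 0.11451
t = 3: p = 0.11451 + (-0.02901) = 0.08550
t = 4: p = 0.08550 + (-0.00899) = 0.07650
t = 5: p = 0.07650 + (-0.00279) = 0.07372

0.074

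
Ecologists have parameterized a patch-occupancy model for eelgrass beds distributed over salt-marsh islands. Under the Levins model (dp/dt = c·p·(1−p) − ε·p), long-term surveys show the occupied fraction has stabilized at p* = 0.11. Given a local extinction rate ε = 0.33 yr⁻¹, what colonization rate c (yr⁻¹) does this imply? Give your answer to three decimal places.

0.371

At equilibrium c(1−p*) = ε, so c = ε/(1−p*).
c = 0.33/(1 − 0.11) = 0.33/0.8900 = 0.3708.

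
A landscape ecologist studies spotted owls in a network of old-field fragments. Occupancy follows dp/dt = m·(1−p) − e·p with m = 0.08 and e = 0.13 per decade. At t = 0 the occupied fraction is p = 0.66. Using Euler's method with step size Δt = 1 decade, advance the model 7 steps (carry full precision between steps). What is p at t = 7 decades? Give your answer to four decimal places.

Update rule: p ← p + [m·(1−p) − e·p]·Δt with Δt = 1.
step 1: Δp = -0.05860, p = 0.60140
step 2: Δp = -0.04629, p = 0.55511
step 3: Δp = -0.03657, p = 0.51853
step 4: Δp = -0.02889, p = 0.48964
step 5: Δp = -0.02282, p = 0.46682
step 6: Δp = -0.01803, p = 0.44879
step 7: Δp = -0.01424, p = 0.43454

0.4345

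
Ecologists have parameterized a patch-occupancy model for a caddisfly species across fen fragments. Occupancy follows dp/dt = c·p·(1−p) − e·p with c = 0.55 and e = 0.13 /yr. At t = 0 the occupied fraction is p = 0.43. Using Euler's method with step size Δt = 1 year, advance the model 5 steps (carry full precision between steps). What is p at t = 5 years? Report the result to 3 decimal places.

0.713

Update rule: p ← p + [c·p·(1−p) − e·p]·Δt with Δt = 1.
t = 1: p = 0.43000 + (+0.07891) = 0.50891
t = 2: p = 0.50891 + (+0.07130) = 0.58020
t = 3: p = 0.58020 + (+0.05854) = 0.63874
t = 4: p = 0.63874 + (+0.04388) = 0.68262
t = 5: p = 0.68262 + (+0.03042) = 0.71303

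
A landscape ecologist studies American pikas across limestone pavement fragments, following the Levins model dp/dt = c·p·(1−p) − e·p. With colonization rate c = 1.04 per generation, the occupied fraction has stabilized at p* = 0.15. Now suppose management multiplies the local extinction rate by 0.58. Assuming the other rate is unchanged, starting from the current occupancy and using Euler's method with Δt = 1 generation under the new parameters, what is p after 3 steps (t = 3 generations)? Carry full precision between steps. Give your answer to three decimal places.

Balance c(1−p*) = e gives e = 1.04×(1 − 0.15000) = 0.88400.
Starting from p₀ = 0.15000; update p ← p + (dp/dt)·Δt with the new parameters.
p: 0.15000 → 0.20569  (Δp = +0.05569)
p: 0.20569 → 0.27015  (Δp = +0.06446)
p: 0.27015 → 0.33669  (Δp = +0.06654)

0.337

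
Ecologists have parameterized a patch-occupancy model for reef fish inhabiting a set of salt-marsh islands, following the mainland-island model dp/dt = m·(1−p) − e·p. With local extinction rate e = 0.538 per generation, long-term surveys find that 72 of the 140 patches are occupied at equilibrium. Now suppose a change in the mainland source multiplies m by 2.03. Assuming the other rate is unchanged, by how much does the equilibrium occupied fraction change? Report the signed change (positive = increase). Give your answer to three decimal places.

0.168

Observed p* = 72/140 = 0.51429.
Balance m(1−p*) = e·p* gives m = e·p*/(1−p*) = 0.538×0.51429/0.48571 = 0.56966.
New p* = m/(m+e) = 1.15641/(1.15641+0.53800) = 0.68249.
Δp* = 0.68249 − 0.51429 = +0.16820.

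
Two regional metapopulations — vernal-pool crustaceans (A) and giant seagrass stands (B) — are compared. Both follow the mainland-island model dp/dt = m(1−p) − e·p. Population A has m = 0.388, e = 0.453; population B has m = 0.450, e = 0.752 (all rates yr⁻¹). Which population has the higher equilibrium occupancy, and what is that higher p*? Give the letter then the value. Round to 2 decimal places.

A: p*_A = m/(m+e) = 0.388/0.8410 = 0.4614.
B: p*_B = 0.450/1.2020 = 0.3744.
A is higher at 0.4614.

A, 0.46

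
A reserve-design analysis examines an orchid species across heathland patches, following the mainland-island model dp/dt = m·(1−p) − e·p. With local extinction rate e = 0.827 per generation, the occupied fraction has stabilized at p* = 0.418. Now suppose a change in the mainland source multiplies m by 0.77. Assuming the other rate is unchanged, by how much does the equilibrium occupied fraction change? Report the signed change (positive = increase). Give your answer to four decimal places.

Balance m(1−p*) = e·p* gives m = e·p*/(1−p*) = 0.827×0.41800/0.58200 = 0.59396.
New p* = m/(m+e) = 0.45735/(0.45735+0.82700) = 0.35609.
Δp* = 0.35609 − 0.41800 = -0.06191.

-0.0619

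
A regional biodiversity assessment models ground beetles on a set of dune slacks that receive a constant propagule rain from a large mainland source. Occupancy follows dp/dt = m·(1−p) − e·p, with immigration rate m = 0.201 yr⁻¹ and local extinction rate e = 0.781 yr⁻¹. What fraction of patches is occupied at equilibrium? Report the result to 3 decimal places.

At equilibrium the propagule rain into empty patches balances local extinction: m(1−p*) = e·p*.
p* = m/(m+e) = 0.201/(0.201+0.781) = 0.201/0.9820 = 0.2047.

0.205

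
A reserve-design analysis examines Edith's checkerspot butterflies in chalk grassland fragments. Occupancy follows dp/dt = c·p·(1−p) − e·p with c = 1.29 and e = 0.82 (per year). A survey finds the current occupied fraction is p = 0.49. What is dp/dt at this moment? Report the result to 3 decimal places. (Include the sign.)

Colonization term: c·p·(1−p) = 1.29×0.49×0.5100 = 0.32237.
Extinction term: e·p = 0.40180.
dp/dt = 0.32237 − 0.40180 = -0.07943.

-0.079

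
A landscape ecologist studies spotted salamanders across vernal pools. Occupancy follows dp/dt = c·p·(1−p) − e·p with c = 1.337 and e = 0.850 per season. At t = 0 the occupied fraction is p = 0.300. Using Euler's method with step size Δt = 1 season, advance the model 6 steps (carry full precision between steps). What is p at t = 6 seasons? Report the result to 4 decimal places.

0.3626

Update rule: p ← p + [c·p·(1−p) − e·p]·Δt with Δt = 1.
  1  |  dp/dt·Δt = +0.025770  |  p_1 = 0.325770
  2  |  dp/dt·Δt = +0.016759  |  p_2 = 0.342529
  3  |  dp/dt·Δt = +0.009946  |  p_3 = 0.352476
  4  |  dp/dt·Δt = +0.005548  |  p_4 = 0.358024
  5  |  dp/dt·Δt = +0.002980  |  p_5 = 0.361003
  6  |  dp/dt·Δt = +0.001566  |  p_6 = 0.362570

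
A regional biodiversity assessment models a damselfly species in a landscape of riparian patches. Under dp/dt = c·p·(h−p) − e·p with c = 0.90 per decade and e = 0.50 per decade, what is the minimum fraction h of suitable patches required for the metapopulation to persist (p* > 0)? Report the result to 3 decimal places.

0.556

p* = h − e/c is positive only when h > e/c.
h_min = e/c = 0.50/0.90 = 0.5556.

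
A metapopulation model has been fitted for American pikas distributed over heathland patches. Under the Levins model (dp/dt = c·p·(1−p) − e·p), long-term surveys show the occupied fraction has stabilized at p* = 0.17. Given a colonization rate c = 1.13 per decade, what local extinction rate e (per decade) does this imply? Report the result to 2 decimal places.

0.94

At equilibrium c(1−p*) = e.
e = 1.13 × (1 − 0.17) = 1.13 × 0.8300 = 0.9379.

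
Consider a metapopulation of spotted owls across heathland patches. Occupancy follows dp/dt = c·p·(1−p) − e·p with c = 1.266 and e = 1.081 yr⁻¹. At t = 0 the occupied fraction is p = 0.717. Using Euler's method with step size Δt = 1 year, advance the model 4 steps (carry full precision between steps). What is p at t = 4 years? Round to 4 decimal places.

Update rule: p ← p + [c·p·(1−p) − e·p]·Δt with Δt = 1.
p: 0.71700 → 0.19881  (Δp = -0.51819)
p: 0.19881 → 0.18555  (Δp = -0.01326)
p: 0.18555 → 0.17629  (Δp = -0.00926)
p: 0.17629 → 0.16956  (Δp = -0.00673)

0.1696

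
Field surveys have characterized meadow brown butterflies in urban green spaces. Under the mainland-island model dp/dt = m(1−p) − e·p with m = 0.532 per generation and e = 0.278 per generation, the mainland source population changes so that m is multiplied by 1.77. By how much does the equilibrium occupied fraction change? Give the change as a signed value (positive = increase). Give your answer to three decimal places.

0.115

Before: p* = 0.532/(0.532+0.278) = 0.6568.
After: m = 0.94164, e = 0.278; p* = 0.94164/1.2196 = 0.7721.
Δp* = 0.7721 − 0.6568 = +0.1153.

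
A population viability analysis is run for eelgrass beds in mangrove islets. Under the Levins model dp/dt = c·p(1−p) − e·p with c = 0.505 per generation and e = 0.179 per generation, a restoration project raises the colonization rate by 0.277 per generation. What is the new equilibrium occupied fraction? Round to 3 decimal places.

0.771

Before: p* = 1 − 0.179/0.505 = 0.6455.
After the change, c = 0.782, e = 0.179, so p* = 1 − 0.179/0.782 = 0.7711.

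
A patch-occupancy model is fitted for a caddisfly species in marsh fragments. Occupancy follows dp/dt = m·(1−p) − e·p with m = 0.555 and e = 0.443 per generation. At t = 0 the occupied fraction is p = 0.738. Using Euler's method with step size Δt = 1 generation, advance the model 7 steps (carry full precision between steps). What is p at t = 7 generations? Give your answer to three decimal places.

0.556

Update rule: p ← p + [m·(1−p) − e·p]·Δt with Δt = 1.
t = 1: p = 0.73800 + (-0.18152) = 0.55648
t = 2: p = 0.55648 + (-0.00036) = 0.55611
t = 3: p = 0.55611 + (-0.00000) = 0.55611
t = 4: p = 0.55611 + (-0.00000) = 0.55611
t = 5: p = 0.55611 + (-0.00000) = 0.55611
t = 6: p = 0.55611 + (-0.00000) = 0.55611
t = 7: p = 0.55611 + (-0.00000) = 0.55611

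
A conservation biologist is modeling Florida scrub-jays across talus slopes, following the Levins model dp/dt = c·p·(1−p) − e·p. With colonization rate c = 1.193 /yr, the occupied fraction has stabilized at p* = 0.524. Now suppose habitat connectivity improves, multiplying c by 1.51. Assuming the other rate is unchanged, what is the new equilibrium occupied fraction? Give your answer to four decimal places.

0.6848

Balance c(1−p*) = e gives e = 1.193×(1 − 0.52400) = 0.56787.
New p* = 1 − e/c = 1 − 0.56787/1.80143 = 0.68477.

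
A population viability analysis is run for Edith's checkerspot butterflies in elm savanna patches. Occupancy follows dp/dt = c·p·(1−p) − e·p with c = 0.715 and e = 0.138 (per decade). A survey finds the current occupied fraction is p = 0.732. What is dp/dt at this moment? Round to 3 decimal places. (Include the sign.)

Colonization term: c·p·(1−p) = 0.715×0.732×0.2680 = 0.14027.
Extinction term: e·p = 0.10102.
dp/dt = 0.14027 − 0.10102 = 0.03925.

0.039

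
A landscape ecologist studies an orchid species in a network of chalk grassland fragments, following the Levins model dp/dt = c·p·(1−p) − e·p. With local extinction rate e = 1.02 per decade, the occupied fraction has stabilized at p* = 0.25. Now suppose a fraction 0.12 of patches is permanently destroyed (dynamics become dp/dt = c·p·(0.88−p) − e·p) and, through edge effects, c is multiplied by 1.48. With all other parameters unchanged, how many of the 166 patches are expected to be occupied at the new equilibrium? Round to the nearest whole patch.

62

Balance c(1−p*) = e gives c = e/(1 − 0.25000) = 1.02/0.75000 = 1.36000.
New p* = 0.88 − e/c = 0.88 − 1.02000/2.01280 = 0.37324.
Expected occupied = 166 × 0.37324 = 61.96 ≈ 62.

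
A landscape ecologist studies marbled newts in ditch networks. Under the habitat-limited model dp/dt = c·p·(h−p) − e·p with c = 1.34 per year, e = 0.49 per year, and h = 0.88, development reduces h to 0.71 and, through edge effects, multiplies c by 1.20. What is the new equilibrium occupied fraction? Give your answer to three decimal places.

Before: p* = h − e/c = 0.88 − 0.49/1.34 = 0.88 − 0.3657 = 0.5143.
After: c = 1.608, e = 0.49, h = 0.71; p* = 0.71 − 0.49/1.608 = 0.4053.

0.405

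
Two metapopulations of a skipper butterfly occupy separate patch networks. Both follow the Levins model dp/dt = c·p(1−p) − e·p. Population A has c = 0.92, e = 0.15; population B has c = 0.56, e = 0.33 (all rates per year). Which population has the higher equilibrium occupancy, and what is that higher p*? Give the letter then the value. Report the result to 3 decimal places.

A, 0.837

A: p*_A = 1 − 0.15/0.92 = 0.8370.
B: p*_B = 1 − 0.33/0.56 = 0.4107.
A is higher at 0.8370.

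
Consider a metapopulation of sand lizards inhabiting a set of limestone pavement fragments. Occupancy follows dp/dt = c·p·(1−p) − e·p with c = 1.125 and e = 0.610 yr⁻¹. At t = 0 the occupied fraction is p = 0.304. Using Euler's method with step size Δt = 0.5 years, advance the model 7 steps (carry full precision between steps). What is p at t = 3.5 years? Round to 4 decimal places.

Update rule: p ← p + [c·p·(1−p) − e·p]·Δt with Δt = 0.5.
  1  |  dp/dt·Δt = +0.026296  |  p_1 = 0.330296
  2  |  dp/dt·Δt = +0.023685  |  p_2 = 0.353981
  3  |  dp/dt·Δt = +0.020667  |  p_3 = 0.374648
  4  |  dp/dt·Δt = +0.017519  |  p_4 = 0.392167
  5  |  dp/dt·Δt = +0.014473  |  p_5 = 0.406640
  6  |  dp/dt·Δt = +0.011697  |  p_6 = 0.418337
  7  |  dp/dt·Δt = +0.009281  |  p_7 = 0.427618

0.4276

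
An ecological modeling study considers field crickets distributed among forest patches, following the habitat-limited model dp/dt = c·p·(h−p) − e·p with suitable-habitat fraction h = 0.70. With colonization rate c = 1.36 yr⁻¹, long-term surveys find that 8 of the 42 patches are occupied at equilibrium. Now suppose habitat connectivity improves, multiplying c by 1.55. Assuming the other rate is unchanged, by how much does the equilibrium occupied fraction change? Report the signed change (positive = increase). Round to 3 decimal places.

0.181

Observed p* = 8/42 = 0.19048.
Balance c(h−p*) = e gives e = 1.36×(0.7 − 0.19048) = 0.69295.
New p* = 0.7 − e/c = 0.7 − 0.69295/2.10800 = 0.37128.
Δp* = 0.37128 − 0.19048 = +0.18080.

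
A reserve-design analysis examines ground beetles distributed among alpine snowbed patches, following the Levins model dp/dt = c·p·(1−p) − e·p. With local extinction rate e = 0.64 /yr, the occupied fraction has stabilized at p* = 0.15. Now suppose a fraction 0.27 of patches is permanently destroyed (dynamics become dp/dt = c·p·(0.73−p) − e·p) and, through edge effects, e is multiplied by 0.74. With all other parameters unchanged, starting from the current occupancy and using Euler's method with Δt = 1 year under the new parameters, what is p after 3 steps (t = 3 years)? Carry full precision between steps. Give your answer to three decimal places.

0.136

Balance c(1−p*) = e gives c = e/(1 − 0.15000) = 0.64/0.85000 = 0.75294.
Starting from p₀ = 0.15000; update p ← p + (dp/dt)·Δt with the new parameters.
p: 0.15000 → 0.14447  (Δp = -0.00553)
p: 0.14447 → 0.13974  (Δp = -0.00473)
p: 0.13974 → 0.13566  (Δp = -0.00408)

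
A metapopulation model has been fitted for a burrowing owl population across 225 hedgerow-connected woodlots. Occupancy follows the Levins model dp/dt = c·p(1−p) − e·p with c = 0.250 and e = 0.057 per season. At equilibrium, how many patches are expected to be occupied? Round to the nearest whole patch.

p* = 1 − e/c = 1 − 0.057/0.250 = 0.7720.
Expected occupied patches = N × p* = 225 × 0.7720 = 173.70 ≈ 174.

174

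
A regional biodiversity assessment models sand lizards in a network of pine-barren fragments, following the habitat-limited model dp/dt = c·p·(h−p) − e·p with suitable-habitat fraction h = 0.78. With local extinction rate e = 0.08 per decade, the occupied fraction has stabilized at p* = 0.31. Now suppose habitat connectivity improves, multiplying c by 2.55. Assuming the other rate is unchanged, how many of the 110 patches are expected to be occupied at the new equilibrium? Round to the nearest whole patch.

Balance c(h−p*) = e gives c = e/(0.78 − 0.31000) = 0.08/0.47000 = 0.17021.
New p* = 0.78 − e/c = 0.78 − 0.08000/0.43404 = 0.59569.
Expected occupied = 110 × 0.59569 = 65.53 ≈ 66.

66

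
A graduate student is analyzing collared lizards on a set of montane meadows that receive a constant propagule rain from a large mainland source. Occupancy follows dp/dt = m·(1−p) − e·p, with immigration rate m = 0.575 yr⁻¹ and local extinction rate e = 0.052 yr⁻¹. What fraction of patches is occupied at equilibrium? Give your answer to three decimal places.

Setting dp/dt = 0: m − m·p* = e·p*, so m = (m+e)·p*.
p* = m/(m+e) = 0.575/(0.575+0.052) = 0.575/0.6270 = 0.9171.

0.917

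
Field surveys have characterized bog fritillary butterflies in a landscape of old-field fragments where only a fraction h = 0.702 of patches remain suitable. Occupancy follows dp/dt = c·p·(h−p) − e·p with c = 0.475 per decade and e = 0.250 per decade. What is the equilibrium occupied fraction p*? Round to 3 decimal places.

Setting dp/dt = 0 and dividing by p* gives c·(h−p*) = e.
So p* = h − e/c = 0.702 − 0.250/0.475 = 0.702 − 0.5263 = 0.1757.

0.176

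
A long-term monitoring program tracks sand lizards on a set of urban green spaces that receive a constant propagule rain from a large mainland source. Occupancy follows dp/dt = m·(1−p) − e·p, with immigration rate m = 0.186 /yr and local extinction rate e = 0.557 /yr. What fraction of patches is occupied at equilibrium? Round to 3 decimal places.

0.250

At equilibrium the propagule rain into empty patches balances local extinction: m(1−p*) = e·p*.
p* = m/(m+e) = 0.186/(0.186+0.557) = 0.186/0.7430 = 0.2503.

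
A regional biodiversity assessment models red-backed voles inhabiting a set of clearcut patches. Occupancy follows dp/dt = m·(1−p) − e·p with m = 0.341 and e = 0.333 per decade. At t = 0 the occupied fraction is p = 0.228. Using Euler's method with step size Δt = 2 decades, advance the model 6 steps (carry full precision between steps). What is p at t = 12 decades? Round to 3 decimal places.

Update rule: p ← p + [m·(1−p) − e·p]·Δt with Δt = 2.
step 1: Δp = +0.37466, p = 0.60266
step 2: Δp = -0.13038, p = 0.47228
step 3: Δp = +0.04537, p = 0.51765
step 4: Δp = -0.01579, p = 0.50186
step 5: Δp = +0.00549, p = 0.50735
step 6: Δp = -0.00191, p = 0.50544

0.505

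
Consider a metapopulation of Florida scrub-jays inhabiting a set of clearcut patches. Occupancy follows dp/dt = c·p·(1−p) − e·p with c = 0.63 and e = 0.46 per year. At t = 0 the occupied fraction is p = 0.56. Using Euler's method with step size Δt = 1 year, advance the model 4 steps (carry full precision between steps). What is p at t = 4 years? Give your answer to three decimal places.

Update rule: p ← p + [c·p·(1−p) − e·p]·Δt with Δt = 1.
step 1: Δp = -0.10237, p = 0.45763
step 2: Δp = -0.05414, p = 0.40349
step 3: Δp = -0.03397, p = 0.36952
step 4: Δp = -0.02320, p = 0.34631

0.346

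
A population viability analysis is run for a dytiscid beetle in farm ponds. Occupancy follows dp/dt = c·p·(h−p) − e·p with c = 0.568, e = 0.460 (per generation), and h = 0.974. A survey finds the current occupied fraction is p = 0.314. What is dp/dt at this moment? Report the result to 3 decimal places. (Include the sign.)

-0.027

Colonization term: c·p·(h−p) = 0.568×0.314×0.6600 = 0.11771.
Extinction term: e·p = 0.14444.
dp/dt = 0.11771 − 0.14444 = -0.02673.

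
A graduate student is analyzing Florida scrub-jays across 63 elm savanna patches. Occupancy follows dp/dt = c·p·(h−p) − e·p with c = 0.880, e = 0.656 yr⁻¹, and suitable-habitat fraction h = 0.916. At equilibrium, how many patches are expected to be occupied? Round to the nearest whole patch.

11

p* = h − e/c = 0.916 − 0.7455 = 0.1705.
Expected occupied patches = N × p* = 63 × 0.1705 = 10.74 ≈ 11.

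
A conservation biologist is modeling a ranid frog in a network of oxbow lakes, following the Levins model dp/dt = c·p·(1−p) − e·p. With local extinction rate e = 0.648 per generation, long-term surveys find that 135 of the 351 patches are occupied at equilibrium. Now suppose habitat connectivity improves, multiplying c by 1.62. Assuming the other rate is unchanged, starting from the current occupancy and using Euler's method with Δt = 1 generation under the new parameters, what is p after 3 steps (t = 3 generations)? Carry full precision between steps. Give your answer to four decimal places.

0.6204

Observed p* = 135/351 = 0.38462.
Balance c(1−p*) = e gives c = e/(1 − 0.38462) = 0.648/0.61538 = 1.05300.
Starting from p₀ = 0.38462; update p ← p + (dp/dt)·Δt with the new parameters.
t = 1: p = 0.38462 + (+0.15452) = 0.53914
t = 2: p = 0.53914 + (+0.07449) = 0.61363
t = 3: p = 0.61363 + (+0.00681) = 0.62044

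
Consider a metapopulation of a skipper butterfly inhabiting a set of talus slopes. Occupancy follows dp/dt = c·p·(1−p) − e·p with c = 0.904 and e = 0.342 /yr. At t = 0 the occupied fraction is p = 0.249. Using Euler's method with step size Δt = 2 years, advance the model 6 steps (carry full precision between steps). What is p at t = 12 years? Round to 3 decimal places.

0.622

Update rule: p ← p + [c·p·(1−p) − e·p]·Δt with Δt = 2.
t = 2: p = 0.24900 + (+0.16778) = 0.41678
t = 4: p = 0.41678 + (+0.15440) = 0.57118
t = 6: p = 0.57118 + (+0.05215) = 0.62333
t = 8: p = 0.62333 + (-0.00186) = 0.62147
t = 10: p = 0.62147 + (+0.00024) = 0.62171
t = 12: p = 0.62171 + (-0.00003) = 0.62168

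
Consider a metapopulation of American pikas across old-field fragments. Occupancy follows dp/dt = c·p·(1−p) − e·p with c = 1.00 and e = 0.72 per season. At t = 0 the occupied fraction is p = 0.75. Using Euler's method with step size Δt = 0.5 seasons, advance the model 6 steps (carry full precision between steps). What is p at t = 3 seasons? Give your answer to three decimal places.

Update rule: p ← p + [c·p·(1−p) − e·p]·Δt with Δt = 0.5.
p: 0.75000 → 0.57375  (Δp = -0.17625)
p: 0.57375 → 0.48948  (Δp = -0.08427)
p: 0.48948 → 0.43821  (Δp = -0.05127)
p: 0.43821 → 0.40355  (Δp = -0.03467)
p: 0.40355 → 0.37862  (Δp = -0.02493)
p: 0.37862 → 0.35995  (Δp = -0.01867)

0.360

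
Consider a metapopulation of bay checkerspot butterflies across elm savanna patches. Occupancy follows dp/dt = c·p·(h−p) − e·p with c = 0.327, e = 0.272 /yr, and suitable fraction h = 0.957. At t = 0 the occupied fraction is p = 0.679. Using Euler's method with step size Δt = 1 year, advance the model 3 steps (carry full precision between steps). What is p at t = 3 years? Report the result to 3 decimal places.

0.423

Update rule: p ← p + [c·p·(h−p) − e·p]·Δt with Δt = 1.
step 1: Δp = -0.12296, p = 0.55604
step 2: Δp = -0.07834, p = 0.47770
step 3: Δp = -0.05506, p = 0.42264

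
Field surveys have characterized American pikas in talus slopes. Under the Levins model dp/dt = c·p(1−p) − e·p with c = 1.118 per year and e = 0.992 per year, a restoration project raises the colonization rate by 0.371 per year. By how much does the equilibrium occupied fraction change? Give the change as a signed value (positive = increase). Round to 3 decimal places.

0.221

Before: p* = 1 − 0.992/1.118 = 0.1127.
After the change, c = 1.489, e = 0.992, so p* = 1 − 0.992/1.489 = 0.3338.
Δp* = 0.3338 − 0.1127 = +0.2211.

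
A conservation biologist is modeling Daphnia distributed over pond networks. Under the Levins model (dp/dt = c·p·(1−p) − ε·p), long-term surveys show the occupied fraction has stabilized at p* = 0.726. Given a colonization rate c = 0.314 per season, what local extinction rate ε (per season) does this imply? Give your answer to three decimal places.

0.086

At equilibrium c(1−p*) = ε.
ε = 0.314 × (1 − 0.726) = 0.314 × 0.2740 = 0.0860.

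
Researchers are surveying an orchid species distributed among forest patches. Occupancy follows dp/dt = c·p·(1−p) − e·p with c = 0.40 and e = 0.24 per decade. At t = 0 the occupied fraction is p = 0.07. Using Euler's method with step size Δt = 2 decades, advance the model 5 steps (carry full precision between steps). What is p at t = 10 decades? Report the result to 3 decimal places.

Update rule: p ← p + [c·p·(1−p) − e·p]·Δt with Δt = 2.
step 1: Δp = +0.01848, p = 0.08848
step 2: Δp = +0.02205, p = 0.11053
step 3: Δp = +0.02560, p = 0.13613
step 4: Δp = +0.02874, p = 0.16486
step 5: Δp = +0.03101, p = 0.19588

0.196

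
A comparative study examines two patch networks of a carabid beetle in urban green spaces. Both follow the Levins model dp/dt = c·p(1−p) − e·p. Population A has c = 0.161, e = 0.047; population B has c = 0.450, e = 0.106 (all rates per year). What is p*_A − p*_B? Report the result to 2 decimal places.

A: p*_A = 1 − 0.047/0.161 = 0.7081.
B: p*_B = 1 − 0.106/0.450 = 0.7644.
p*_A − p*_B = 0.7081 − 0.7644 = -0.0564.

-0.06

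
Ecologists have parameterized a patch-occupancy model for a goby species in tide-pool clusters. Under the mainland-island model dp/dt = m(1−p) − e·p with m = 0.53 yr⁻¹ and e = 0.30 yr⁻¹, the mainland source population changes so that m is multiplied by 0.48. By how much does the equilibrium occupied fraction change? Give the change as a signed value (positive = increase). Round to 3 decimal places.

Before: p* = 0.53/(0.53+0.30) = 0.6386.
After: m = 0.2544, e = 0.3; p* = 0.2544/0.5544 = 0.4589.
Δp* = 0.4589 − 0.6386 = -0.1797.

-0.180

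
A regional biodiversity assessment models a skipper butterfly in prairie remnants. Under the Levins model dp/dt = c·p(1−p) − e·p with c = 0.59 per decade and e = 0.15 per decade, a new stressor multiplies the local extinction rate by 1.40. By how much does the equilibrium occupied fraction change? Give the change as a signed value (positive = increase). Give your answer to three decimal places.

Before: p* = 1 − 0.15/0.59 = 0.7458.
After the change, c = 0.59, e = 0.21, so p* = 1 − 0.21/0.59 = 0.6441.
Δp* = 0.6441 − 0.7458 = -0.1017.

-0.102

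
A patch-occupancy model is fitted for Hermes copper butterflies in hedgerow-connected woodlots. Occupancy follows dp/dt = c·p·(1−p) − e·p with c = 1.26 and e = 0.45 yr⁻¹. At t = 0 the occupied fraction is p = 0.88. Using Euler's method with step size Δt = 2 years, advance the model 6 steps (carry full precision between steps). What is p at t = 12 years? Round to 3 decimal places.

0.639

Update rule: p ← p + [c·p·(1−p) − e·p]·Δt with Δt = 2.
  1  |  dp/dt·Δt = -0.525888  |  p_1 = 0.354112
  2  |  dp/dt·Δt = +0.257665  |  p_2 = 0.611777
  3  |  dp/dt·Δt = +0.047915  |  p_3 = 0.659692
  4  |  dp/dt·Δt = -0.027987  |  p_4 = 0.631705
  5  |  dp/dt·Δt = +0.017753  |  p_5 = 0.649458
  6  |  dp/dt·Δt = -0.010803  |  p_6 = 0.638655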